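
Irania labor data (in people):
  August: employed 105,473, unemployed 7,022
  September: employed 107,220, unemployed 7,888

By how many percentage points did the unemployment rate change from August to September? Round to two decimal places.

August: labor force = 105,473 + 7,022 = 112,495; u = 7,022/112,495 = 6.24%.
September: labor force = 107,220 + 7,888 = 115,108; u = 7,888/115,108 = 6.85%.
Change = 6.85% − 6.24% = +0.61 pp.

The unemployment rate changed by +0.61 percentage points.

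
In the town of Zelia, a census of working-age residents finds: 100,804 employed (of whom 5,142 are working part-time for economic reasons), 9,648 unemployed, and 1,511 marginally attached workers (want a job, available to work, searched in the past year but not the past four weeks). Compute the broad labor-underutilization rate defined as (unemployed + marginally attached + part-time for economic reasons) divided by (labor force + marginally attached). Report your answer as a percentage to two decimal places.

Broad underutilization rate ≈ 14.56%.

Labor force = 100,804 + 9,648 = 110,452.
Numerator = 9,648 + 1,511 + 5,142 = 16,301.
Denominator = 110,452 + 1,511 = 111,963.
Broad rate = 16,301 / 111,963 = 14.56%.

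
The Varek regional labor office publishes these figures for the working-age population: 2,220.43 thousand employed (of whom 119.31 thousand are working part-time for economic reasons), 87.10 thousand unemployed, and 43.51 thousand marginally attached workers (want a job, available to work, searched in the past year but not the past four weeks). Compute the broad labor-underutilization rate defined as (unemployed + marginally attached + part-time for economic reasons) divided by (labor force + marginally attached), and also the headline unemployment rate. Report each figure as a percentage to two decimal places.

Labor force = 2,220.43 + 87.10 = 2,307.53 thousand.
Numerator = 87.10 + 43.51 + 119.31 = 249.92 thousand.
Denominator = 2,307.53 + 43.51 = 2,351.04 thousand.
Broad rate = 249.92 / 2,351.04 = 10.63%.
Headline unemployment rate = 87.10 / 2,307.53 = 3.77%.

Broad underutilization rate ≈ 10.63%; headline unemployment rate ≈ 3.77%.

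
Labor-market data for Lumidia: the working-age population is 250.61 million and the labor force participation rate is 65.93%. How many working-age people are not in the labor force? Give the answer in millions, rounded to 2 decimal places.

About 85.38 million are not in the labor force.

Share not in the labor force = 1 − 0.6593 = 0.3407.
Not in labor force = 0.3407 × 250.61 ≈ 85.38 million.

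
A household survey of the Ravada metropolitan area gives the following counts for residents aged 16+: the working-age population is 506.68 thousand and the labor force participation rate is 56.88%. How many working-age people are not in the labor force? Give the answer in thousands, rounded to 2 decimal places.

About 218.48 thousand are not in the labor force.

Share not in the labor force = 1 − 0.5688 = 0.4312.
Not in labor force = 0.4312 × 506.68 ≈ 218.48 thousand.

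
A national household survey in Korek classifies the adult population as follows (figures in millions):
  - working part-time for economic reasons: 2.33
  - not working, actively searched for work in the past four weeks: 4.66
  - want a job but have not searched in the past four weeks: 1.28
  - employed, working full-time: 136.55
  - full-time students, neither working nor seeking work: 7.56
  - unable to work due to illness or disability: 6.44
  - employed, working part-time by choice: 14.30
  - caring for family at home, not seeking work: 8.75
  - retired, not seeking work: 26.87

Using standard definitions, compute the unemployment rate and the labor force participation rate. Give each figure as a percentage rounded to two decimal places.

Employed = 2.33 + 136.55 + 14.30 = 153.18 million (anyone who worked, including part-time for economic reasons, counts as employed).
Unemployed = 4.66 million.
Labor force = 153.18 + 4.66 = 157.84 million.
Not in labor force = 1.28 + 7.56 + 6.44 + 8.75 + 26.87 = 50.90 million (those not working and not actively searching are outside the labor force — including those who want a job but have given up searching).
Civilian working-age population = 157.84 + 50.90 = 208.74 million.
Unemployment rate = 4.66 / 157.84 = 2.95%.
Labor force participation rate = 157.84 / 208.74 = 75.62%.

Unemployment rate ≈ 2.95%; labor force participation rate ≈ 75.62%.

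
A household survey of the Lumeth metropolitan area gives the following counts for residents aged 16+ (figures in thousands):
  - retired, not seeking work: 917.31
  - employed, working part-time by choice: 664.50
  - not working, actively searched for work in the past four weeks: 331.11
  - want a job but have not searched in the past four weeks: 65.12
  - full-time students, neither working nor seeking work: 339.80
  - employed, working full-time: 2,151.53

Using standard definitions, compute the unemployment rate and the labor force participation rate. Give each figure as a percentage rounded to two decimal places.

Employed = 664.50 + 2,151.53 = 2,816.03 thousand.
Unemployed = 331.11 thousand.
Labor force = 2,816.03 + 331.11 = 3,147.14 thousand.
Not in labor force = 917.31 + 65.12 + 339.80 = 1,322.23 thousand (those not working and not actively searching are outside the labor force — including those who want a job but have given up searching).
Civilian working-age population = 3,147.14 + 1,322.23 = 4,469.37 thousand.
Unemployment rate = 331.11 / 3,147.14 = 10.52%.
Labor force participation rate = 3,147.14 / 4,469.37 = 70.42%.

Unemployment rate ≈ 10.52%; labor force participation rate ≈ 70.42%.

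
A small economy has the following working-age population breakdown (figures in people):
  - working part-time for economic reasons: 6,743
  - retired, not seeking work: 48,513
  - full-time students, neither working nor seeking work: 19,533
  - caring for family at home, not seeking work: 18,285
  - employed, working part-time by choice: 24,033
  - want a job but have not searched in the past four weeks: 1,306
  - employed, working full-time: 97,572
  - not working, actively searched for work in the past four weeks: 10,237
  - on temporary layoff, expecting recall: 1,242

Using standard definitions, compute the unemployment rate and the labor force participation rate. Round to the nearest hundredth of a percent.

Unemployment rate ≈ 8.21%; labor force participation rate ≈ 61.47%.

Employed = 6,743 + 24,033 + 97,572 = 128,348 (anyone who worked, including part-time for economic reasons, counts as employed).
Unemployed = 10,237 + 1,242 = 11,479 (jobless and actively searching, or on temporary layoff).
Labor force = 128,348 + 11,479 = 139,827.
Not in labor force = 48,513 + 19,533 + 18,285 + 1,306 = 87,637 (those not working and not actively searching are outside the labor force — including those who want a job but have given up searching).
Civilian working-age population = 139,827 + 87,637 = 227,464.
Unemployment rate = 11,479 / 139,827 = 8.21%.
Labor force participation rate = 139,827 / 227,464 = 61.47%.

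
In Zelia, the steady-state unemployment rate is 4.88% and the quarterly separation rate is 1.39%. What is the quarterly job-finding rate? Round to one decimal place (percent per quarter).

Job-finding rate ≈ 27.1% per quarter.

From u* = s/(s+f): f = s·(1−u)/u.
f = 1.39 × (1 − 0.0488) / 0.0488 = 1.3222 / 0.0488 ≈ 27.1% per quarter.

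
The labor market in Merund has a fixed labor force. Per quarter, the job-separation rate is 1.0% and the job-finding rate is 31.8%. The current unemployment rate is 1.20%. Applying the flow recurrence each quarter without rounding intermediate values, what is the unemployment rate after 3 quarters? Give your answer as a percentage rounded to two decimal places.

Unemployment rate after three quarters ≈ 2.49%.

With a fixed labor force, u_{t+1} = u_t + s·(1−u_t) − f·u_t = u_t·(1−s−f) + s.
Here 1−s−f = 0.672 and s = 0.010.
u_1 = 0.012000 × 0.672 + 0.010 = 0.018064.
u_2 = 0.018064 × 0.672 + 0.010 = 0.022139.
u_3 = 0.022139 × 0.672 + 0.010 = 0.024877.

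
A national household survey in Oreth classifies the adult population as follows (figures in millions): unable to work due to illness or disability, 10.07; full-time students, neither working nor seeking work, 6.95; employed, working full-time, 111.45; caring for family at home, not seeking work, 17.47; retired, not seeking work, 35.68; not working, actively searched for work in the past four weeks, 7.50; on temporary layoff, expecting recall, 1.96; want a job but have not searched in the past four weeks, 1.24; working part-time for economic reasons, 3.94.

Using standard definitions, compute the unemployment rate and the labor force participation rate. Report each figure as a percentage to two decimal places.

Unemployment rate ≈ 7.58%; labor force participation rate ≈ 63.61%.

Employed = 111.45 + 3.94 = 115.39 million (anyone who worked, including part-time for economic reasons, counts as employed).
Unemployed = 7.50 + 1.96 = 9.46 million (jobless and actively searching, or on temporary layoff).
Labor force = 115.39 + 9.46 = 124.85 million.
Not in labor force = 10.07 + 6.95 + 17.47 + 35.68 + 1.24 = 71.41 million (those not working and not actively searching are outside the labor force — including those who want a job but have given up searching).
Civilian working-age population = 124.85 + 71.41 = 196.26 million.
Unemployment rate = 9.46 / 124.85 = 7.58%.
Labor force participation rate = 124.85 / 196.26 = 63.61%.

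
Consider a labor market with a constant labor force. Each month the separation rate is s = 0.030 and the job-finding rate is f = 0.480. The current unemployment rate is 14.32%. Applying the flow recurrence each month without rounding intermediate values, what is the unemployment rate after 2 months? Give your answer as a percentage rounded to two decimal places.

Unemployment rate after two months ≈ 7.91%.

With a fixed labor force, u_{t+1} = u_t + s·(1−u_t) − f·u_t = u_t·(1−s−f) + s.
Here 1−s−f = 0.490 and s = 0.030.
u_1 = 0.143200 × 0.490 + 0.030 = 0.100168.
u_2 = 0.100168 × 0.490 + 0.030 = 0.079082.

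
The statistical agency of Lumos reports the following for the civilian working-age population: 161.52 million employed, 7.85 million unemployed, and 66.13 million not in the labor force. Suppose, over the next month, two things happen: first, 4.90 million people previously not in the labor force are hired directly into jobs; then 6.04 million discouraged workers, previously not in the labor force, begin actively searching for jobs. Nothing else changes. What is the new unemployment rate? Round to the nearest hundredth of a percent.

New unemployment rate ≈ 7.70%.

Initially, labor force = 161.52 + 7.85 = 169.37 million, so u = 7.85/169.37 = 4.63%.
After the first change, employed and labor force both rise by 4.90; unemployed unchanged → E = 166.42, U = 7.85, labor force = 174.27 million.
After the second change, unemployed and labor force both rise by 6.04 → E = 166.42, U = 13.89, labor force = 180.31 million.
New unemployment rate = 13.89 / 180.31 = 7.70%.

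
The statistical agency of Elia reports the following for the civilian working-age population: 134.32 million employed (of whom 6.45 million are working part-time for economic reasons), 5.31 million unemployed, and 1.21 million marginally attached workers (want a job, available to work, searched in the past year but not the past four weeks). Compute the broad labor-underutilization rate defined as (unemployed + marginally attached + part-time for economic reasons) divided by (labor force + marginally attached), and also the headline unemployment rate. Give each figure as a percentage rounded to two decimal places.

Broad underutilization rate ≈ 9.21%; headline unemployment rate ≈ 3.80%.

Labor force = 134.32 + 5.31 = 139.63 million.
Numerator = 5.31 + 1.21 + 6.45 = 12.97 million.
Denominator = 139.63 + 1.21 = 140.84 million.
Broad rate = 12.97 / 140.84 = 9.21%.
Headline unemployment rate = 5.31 / 139.63 = 3.80%.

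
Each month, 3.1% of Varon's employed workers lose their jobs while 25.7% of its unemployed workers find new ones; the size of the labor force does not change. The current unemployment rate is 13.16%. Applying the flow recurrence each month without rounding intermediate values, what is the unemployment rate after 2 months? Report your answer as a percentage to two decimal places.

Unemployment rate after two months ≈ 11.98%.

With a fixed labor force, u_{t+1} = u_t + s·(1−u_t) − f·u_t = u_t·(1−s−f) + s.
Here 1−s−f = 0.712 and s = 0.031.
u_1 = 0.131600 × 0.712 + 0.031 = 0.124699.
u_2 = 0.124699 × 0.712 + 0.031 = 0.119786.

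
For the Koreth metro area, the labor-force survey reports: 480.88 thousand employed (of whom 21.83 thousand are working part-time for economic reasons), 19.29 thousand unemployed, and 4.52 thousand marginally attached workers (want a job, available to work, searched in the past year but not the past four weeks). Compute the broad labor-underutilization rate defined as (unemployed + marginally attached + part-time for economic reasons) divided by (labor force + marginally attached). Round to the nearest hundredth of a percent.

Broad underutilization rate ≈ 9.04%.

Labor force = 480.88 + 19.29 = 500.17 thousand.
Numerator = 19.29 + 4.52 + 21.83 = 45.64 thousand.
Denominator = 500.17 + 4.52 = 504.69 thousand.
Broad rate = 45.64 / 504.69 = 9.04%.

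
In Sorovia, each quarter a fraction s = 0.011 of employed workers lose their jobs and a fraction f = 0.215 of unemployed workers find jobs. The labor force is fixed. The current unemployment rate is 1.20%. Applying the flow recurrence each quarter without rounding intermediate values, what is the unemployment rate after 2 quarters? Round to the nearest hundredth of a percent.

With a fixed labor force, u_{t+1} = u_t + s·(1−u_t) − f·u_t = u_t·(1−s−f) + s.
Here 1−s−f = 0.774 and s = 0.011.
u_1 = 0.012000 × 0.774 + 0.011 = 0.020288.
u_2 = 0.020288 × 0.774 + 0.011 = 0.026703.

Unemployment rate after two quarters ≈ 2.67%.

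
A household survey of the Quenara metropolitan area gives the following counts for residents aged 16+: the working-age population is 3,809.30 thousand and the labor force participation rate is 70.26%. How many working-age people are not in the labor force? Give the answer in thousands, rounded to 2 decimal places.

About 1,132.89 thousand are not in the labor force.

Share not in the labor force = 1 − 0.7026 = 0.2974.
Not in labor force = 0.2974 × 3,809.30 ≈ 1,132.89 thousand.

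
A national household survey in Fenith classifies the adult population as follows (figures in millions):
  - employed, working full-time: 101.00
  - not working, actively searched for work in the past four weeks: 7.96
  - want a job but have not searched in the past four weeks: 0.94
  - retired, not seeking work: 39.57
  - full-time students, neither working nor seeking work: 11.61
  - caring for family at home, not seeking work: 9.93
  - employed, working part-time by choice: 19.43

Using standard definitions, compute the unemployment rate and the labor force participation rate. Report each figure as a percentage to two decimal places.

Employed = 101.00 + 19.43 = 120.43 million.
Unemployed = 7.96 million.
Labor force = 120.43 + 7.96 = 128.39 million.
Not in labor force = 0.94 + 39.57 + 11.61 + 9.93 = 62.05 million (those not working and not actively searching are outside the labor force — including those who want a job but have given up searching).
Civilian working-age population = 128.39 + 62.05 = 190.44 million.
Unemployment rate = 7.96 / 128.39 = 6.20%.
Labor force participation rate = 128.39 / 190.44 = 67.42%.

Unemployment rate ≈ 6.20%; labor force participation rate ≈ 67.42%.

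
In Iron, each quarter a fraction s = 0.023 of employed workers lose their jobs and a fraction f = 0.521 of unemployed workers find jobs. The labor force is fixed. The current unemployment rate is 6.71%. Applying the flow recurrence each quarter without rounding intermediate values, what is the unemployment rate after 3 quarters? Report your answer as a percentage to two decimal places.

Unemployment rate after three quarters ≈ 4.46%.

With a fixed labor force, u_{t+1} = u_t + s·(1−u_t) − f·u_t = u_t·(1−s−f) + s.
Here 1−s−f = 0.456 and s = 0.023.
u_1 = 0.067100 × 0.456 + 0.023 = 0.053598.
u_2 = 0.053598 × 0.456 + 0.023 = 0.047441.
u_3 = 0.047441 × 0.456 + 0.023 = 0.044633.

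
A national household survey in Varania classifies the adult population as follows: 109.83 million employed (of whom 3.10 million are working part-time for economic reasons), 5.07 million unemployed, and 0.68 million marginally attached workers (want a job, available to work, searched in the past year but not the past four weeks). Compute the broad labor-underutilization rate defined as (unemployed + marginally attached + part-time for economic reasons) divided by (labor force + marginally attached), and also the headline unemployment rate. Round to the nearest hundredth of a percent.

Labor force = 109.83 + 5.07 = 114.90 million.
Numerator = 5.07 + 0.68 + 3.10 = 8.85 million.
Denominator = 114.90 + 0.68 = 115.58 million.
Broad rate = 8.85 / 115.58 = 7.66%.
Headline unemployment rate = 5.07 / 114.90 = 4.41%.

Broad underutilization rate ≈ 7.66%; headline unemployment rate ≈ 4.41%.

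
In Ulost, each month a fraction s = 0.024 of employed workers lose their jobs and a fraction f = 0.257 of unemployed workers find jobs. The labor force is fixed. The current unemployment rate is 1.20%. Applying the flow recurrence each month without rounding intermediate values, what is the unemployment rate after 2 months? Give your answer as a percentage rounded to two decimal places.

With a fixed labor force, u_{t+1} = u_t + s·(1−u_t) − f·u_t = u_t·(1−s−f) + s.
Here 1−s−f = 0.719 and s = 0.024.
u_1 = 0.012000 × 0.719 + 0.024 = 0.032628.
u_2 = 0.032628 × 0.719 + 0.024 = 0.047460.

Unemployment rate after two months ≈ 4.75%.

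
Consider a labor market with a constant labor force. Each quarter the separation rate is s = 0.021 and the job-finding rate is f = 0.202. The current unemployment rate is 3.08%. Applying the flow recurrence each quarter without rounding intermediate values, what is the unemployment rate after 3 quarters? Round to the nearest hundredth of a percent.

With a fixed labor force, u_{t+1} = u_t + s·(1−u_t) − f·u_t = u_t·(1−s−f) + s.
Here 1−s−f = 0.777 and s = 0.021.
u_1 = 0.030800 × 0.777 + 0.021 = 0.044932.
u_2 = 0.044932 × 0.777 + 0.021 = 0.055912.
u_3 = 0.055912 × 0.777 + 0.021 = 0.064444.

Unemployment rate after three quarters ≈ 6.44%.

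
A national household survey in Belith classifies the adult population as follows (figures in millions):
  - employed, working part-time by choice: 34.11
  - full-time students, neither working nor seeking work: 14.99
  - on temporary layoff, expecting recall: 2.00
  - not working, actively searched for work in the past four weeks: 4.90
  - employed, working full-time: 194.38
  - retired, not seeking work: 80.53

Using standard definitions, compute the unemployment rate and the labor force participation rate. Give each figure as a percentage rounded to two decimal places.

Unemployment rate ≈ 2.93%; labor force participation rate ≈ 71.13%.

Employed = 34.11 + 194.38 = 228.49 million.
Unemployed = 2.00 + 4.90 = 6.90 million (jobless and actively searching, or on temporary layoff).
Labor force = 228.49 + 6.90 = 235.39 million.
Not in labor force = 14.99 + 80.53 = 95.52 million (those not working and not actively searching are outside the labor force).
Civilian working-age population = 235.39 + 95.52 = 330.91 million.
Unemployment rate = 6.90 / 235.39 = 2.93%.
Labor force participation rate = 235.39 / 330.91 = 71.13%.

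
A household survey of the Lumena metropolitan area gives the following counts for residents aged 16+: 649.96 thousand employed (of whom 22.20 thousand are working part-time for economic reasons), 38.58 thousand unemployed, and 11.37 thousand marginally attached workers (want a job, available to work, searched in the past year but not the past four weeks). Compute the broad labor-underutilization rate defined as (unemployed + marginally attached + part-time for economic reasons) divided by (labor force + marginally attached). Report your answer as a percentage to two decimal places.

Labor force = 649.96 + 38.58 = 688.54 thousand.
Numerator = 38.58 + 11.37 + 22.20 = 72.15 thousand.
Denominator = 688.54 + 11.37 = 699.91 thousand.
Broad rate = 72.15 / 699.91 = 10.31%.

Broad underutilization rate ≈ 10.31%.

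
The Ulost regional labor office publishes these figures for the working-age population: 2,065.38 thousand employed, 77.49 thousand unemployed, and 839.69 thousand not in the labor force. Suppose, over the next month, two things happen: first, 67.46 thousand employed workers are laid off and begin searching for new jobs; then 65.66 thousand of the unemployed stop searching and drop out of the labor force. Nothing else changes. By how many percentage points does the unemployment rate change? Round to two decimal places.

Initially, labor force = 2,065.38 + 77.49 = 2,142.87 thousand, so u = 77.49/2,142.87 = 3.62%.
After the first change, employed falls and unemployed rises by 67.46; labor force unchanged → E = 1,997.92, U = 144.95, labor force = 2,142.87 thousand.
After the second change, unemployed and labor force both fall by 65.66 → E = 1,997.92, U = 79.29, labor force = 2,077.21 thousand.
New unemployment rate = 79.29 / 2,077.21 = 3.82%.
Change = 3.82% − 3.62% = +0.20 percentage points.

The unemployment rate changes by +0.20 percentage points.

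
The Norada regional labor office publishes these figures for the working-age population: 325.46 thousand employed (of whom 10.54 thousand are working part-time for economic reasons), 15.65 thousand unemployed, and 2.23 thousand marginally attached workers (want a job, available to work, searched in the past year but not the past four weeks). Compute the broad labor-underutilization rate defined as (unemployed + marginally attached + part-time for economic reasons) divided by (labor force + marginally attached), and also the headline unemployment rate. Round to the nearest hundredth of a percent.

Labor force = 325.46 + 15.65 = 341.11 thousand.
Numerator = 15.65 + 2.23 + 10.54 = 28.42 thousand.
Denominator = 341.11 + 2.23 = 343.34 thousand.
Broad rate = 28.42 / 343.34 = 8.28%.
Headline unemployment rate = 15.65 / 341.11 = 4.59%.

Broad underutilization rate ≈ 8.28%; headline unemployment rate ≈ 4.59%.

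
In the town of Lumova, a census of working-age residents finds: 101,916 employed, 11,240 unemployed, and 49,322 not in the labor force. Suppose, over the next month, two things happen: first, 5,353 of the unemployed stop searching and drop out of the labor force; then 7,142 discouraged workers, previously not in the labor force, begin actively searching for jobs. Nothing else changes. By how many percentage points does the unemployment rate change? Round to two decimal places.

Initially, labor force = 101,916 + 11,240 = 113,156, so u = 11,240/113,156 = 9.93%.
After the first change, unemployed and labor force both fall by 5,353 → E = 101,916, U = 5,887, labor force = 107,803.
After the second change, unemployed and labor force both rise by 7,142 → E = 101,916, U = 13,029, labor force = 114,945.
New unemployment rate = 13,029 / 114,945 = 11.33%.
Change = 11.33% − 9.93% = +1.40 percentage points.

The unemployment rate changes by +1.40 percentage points.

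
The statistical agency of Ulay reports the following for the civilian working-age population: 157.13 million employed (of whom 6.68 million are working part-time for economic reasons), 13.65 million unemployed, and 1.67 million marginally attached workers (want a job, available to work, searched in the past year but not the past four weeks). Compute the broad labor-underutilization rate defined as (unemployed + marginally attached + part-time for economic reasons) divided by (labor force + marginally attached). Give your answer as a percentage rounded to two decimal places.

Broad underutilization rate ≈ 12.76%.

Labor force = 157.13 + 13.65 = 170.78 million.
Numerator = 13.65 + 1.67 + 6.68 = 22.00 million.
Denominator = 170.78 + 1.67 = 172.45 million.
Broad rate = 22.00 / 172.45 = 12.76%.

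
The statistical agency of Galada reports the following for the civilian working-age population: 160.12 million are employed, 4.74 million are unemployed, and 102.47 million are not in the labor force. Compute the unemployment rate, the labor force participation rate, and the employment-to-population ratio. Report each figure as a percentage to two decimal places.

Labor force = employed + unemployed = 160.12 + 4.74 = 164.86 million.
Working-age population = 164.86 + 102.47 = 267.33 million.
Unemployment rate = 4.74 / 164.86 = 2.88%.
Labor force participation rate = 164.86 / 267.33 = 61.67%.
Employment-population ratio = 160.12 / 267.33 = 59.90%.

Unemployment rate ≈ 2.88%; labor force participation rate ≈ 61.67%; employment-population ratio ≈ 59.90%.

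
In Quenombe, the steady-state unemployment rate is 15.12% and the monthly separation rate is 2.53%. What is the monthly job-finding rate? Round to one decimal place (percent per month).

Job-finding rate ≈ 14.2% per month.

From u* = s/(s+f): f = s·(1−u)/u.
f = 2.53 × (1 − 0.1512) / 0.1512 = 2.1475 / 0.1512 ≈ 14.2% per month.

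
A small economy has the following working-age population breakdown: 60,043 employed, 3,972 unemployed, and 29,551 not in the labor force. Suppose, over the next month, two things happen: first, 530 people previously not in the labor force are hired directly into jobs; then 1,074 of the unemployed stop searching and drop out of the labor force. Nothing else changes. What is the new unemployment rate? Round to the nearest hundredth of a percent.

New unemployment rate ≈ 4.57%.

Initially, labor force = 60,043 + 3,972 = 64,015, so u = 3,972/64,015 = 6.20%.
After the first change, employed and labor force both rise by 530; unemployed unchanged → E = 60,573, U = 3,972, labor force = 64,545.
After the second change, unemployed and labor force both fall by 1,074 → E = 60,573, U = 2,898, labor force = 63,471.
New unemployment rate = 2,898 / 63,471 = 4.57%.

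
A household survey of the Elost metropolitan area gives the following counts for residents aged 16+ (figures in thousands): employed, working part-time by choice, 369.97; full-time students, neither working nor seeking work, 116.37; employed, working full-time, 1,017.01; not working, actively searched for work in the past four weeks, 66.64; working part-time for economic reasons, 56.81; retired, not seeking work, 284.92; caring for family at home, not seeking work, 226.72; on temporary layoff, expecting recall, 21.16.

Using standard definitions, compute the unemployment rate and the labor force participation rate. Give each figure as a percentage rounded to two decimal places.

Employed = 369.97 + 1,017.01 + 56.81 = 1,443.79 thousand (anyone who worked, including part-time for economic reasons, counts as employed).
Unemployed = 66.64 + 21.16 = 87.80 thousand (jobless and actively searching, or on temporary layoff).
Labor force = 1,443.79 + 87.80 = 1,531.59 thousand.
Not in labor force = 116.37 + 284.92 + 226.72 = 628.01 thousand (those not working and not actively searching are outside the labor force).
Civilian working-age population = 1,531.59 + 628.01 = 2,159.60 thousand.
Unemployment rate = 87.80 / 1,531.59 = 5.73%.
Labor force participation rate = 1,531.59 / 2,159.60 = 70.92%.

Unemployment rate ≈ 5.73%; labor force participation rate ≈ 70.92%.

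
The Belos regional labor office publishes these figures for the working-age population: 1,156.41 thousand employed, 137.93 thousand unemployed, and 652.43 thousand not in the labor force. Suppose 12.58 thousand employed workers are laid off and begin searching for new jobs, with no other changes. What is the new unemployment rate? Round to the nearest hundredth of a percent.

Initially, labor force = 1,156.41 + 137.93 = 1,294.34 thousand, so u = 137.93/1,294.34 = 10.66%.
After the change, employed falls and unemployed rises by 12.58; labor force unchanged → E = 1,143.83, U = 150.51, labor force = 1,294.34 thousand.
New unemployment rate = 150.51 / 1,294.34 = 11.63%.

New unemployment rate ≈ 11.63%.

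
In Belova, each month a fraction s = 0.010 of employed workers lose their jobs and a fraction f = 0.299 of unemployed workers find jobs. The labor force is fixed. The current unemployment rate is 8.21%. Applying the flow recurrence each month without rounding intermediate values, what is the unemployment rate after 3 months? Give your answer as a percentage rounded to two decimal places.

With a fixed labor force, u_{t+1} = u_t + s·(1−u_t) − f·u_t = u_t·(1−s−f) + s.
Here 1−s−f = 0.691 and s = 0.010.
u_1 = 0.082100 × 0.691 + 0.010 = 0.066731.
u_2 = 0.066731 × 0.691 + 0.010 = 0.056111.
u_3 = 0.056111 × 0.691 + 0.010 = 0.048773.

Unemployment rate after three months ≈ 4.88%.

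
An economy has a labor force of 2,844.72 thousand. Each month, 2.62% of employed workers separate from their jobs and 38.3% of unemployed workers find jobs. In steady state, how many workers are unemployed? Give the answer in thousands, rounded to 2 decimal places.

Steady-state unemployment rate u* = s/(s+f) = 2.62/(2.62+38.3) = 0.064027.
Unemployed = u* × labor force = 0.064027 × 2,844.72 ≈ 182.14 thousand.

About 182.14 thousand are unemployed in steady state.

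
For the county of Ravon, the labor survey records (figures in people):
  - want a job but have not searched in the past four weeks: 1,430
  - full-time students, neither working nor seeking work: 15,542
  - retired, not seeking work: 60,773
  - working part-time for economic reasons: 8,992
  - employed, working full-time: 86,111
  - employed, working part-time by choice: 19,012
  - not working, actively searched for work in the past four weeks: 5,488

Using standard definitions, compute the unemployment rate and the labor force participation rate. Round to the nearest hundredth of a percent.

Unemployment rate ≈ 4.59%; labor force participation rate ≈ 60.61%.

Employed = 8,992 + 86,111 + 19,012 = 114,115 (anyone who worked, including part-time for economic reasons, counts as employed).
Unemployed = 5,488.
Labor force = 114,115 + 5,488 = 119,603.
Not in labor force = 1,430 + 15,542 + 60,773 = 77,745 (those not working and not actively searching are outside the labor force — including those who want a job but have given up searching).
Civilian working-age population = 119,603 + 77,745 = 197,348.
Unemployment rate = 5,488 / 119,603 = 4.59%.
Labor force participation rate = 119,603 / 197,348 = 60.61%.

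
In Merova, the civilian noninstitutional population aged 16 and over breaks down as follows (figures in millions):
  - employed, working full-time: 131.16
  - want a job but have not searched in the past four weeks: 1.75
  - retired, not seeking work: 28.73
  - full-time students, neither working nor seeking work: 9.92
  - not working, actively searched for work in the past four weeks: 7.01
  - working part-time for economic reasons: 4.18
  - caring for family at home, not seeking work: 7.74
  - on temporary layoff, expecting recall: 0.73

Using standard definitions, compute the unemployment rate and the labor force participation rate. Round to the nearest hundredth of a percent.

Employed = 131.16 + 4.18 = 135.34 million (anyone who worked, including part-time for economic reasons, counts as employed).
Unemployed = 7.01 + 0.73 = 7.74 million (jobless and actively searching, or on temporary layoff).
Labor force = 135.34 + 7.74 = 143.08 million.
Not in labor force = 1.75 + 28.73 + 9.92 + 7.74 = 48.14 million (those not working and not actively searching are outside the labor force — including those who want a job but have given up searching).
Civilian working-age population = 143.08 + 48.14 = 191.22 million.
Unemployment rate = 7.74 / 143.08 = 5.41%.
Labor force participation rate = 143.08 / 191.22 = 74.82%.

Unemployment rate ≈ 5.41%; labor force participation rate ≈ 74.82%.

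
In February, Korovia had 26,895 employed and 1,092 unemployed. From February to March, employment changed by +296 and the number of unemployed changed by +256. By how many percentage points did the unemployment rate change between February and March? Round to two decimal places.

February: labor force = 26,895 + 1,092 = 27,987; u = 1,092/27,987 = 3.90%.
March: labor force = 27,191 + 1,348 = 28,539; u = 1,348/28,539 = 4.72%.
Change = 4.72% − 3.90% = +0.82 pp.

The unemployment rate changed by +0.82 percentage points.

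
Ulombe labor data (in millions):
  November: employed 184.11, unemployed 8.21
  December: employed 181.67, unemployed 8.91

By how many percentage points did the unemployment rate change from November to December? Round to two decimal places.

November: labor force = 184.11 + 8.21 = 192.32; u = 8.21/192.32 = 4.27%.
December: labor force = 181.67 + 8.91 = 190.58; u = 8.91/190.58 = 4.68%.
Change = 4.68% − 4.27% = +0.41 pp.

The unemployment rate changed by +0.41 percentage points.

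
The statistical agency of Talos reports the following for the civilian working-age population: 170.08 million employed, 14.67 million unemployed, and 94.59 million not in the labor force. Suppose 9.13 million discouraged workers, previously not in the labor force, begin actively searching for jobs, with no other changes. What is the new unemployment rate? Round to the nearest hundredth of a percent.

New unemployment rate ≈ 12.28%.

Initially, labor force = 170.08 + 14.67 = 184.75 million, so u = 14.67/184.75 = 7.94%.
After the change, unemployed and labor force both rise by 9.13 → E = 170.08, U = 23.80, labor force = 193.88 million.
New unemployment rate = 23.80 / 193.88 = 12.28%.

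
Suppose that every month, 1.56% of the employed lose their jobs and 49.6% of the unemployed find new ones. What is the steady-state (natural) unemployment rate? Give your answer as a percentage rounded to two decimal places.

Steady-state unemployment rate ≈ 3.05%.

At steady state the flows balance: s·E = f·U, so U/(E+U) = s/(s+f).
u* = 1.56 / (1.56 + 49.6) = 1.56 / 51.16 = 3.05%.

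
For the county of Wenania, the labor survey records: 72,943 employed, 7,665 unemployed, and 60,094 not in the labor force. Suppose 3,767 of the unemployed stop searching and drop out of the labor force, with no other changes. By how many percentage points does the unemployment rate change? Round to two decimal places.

The unemployment rate changes by −4.44 percentage points.

Initially, labor force = 72,943 + 7,665 = 80,608, so u = 7,665/80,608 = 9.51%.
After the change, unemployed and labor force both fall by 3,767 → E = 72,943, U = 3,898, labor force = 76,841.
New unemployment rate = 3,898 / 76,841 = 5.07%.
Change = 5.07% − 9.51% = −4.44 percentage points.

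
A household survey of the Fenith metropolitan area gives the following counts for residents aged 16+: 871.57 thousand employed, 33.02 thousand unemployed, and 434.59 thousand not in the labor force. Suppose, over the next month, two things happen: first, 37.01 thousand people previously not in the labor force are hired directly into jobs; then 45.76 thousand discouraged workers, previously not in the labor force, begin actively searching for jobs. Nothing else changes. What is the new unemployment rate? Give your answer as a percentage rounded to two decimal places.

New unemployment rate ≈ 7.98%.

Initially, labor force = 871.57 + 33.02 = 904.59 thousand, so u = 33.02/904.59 = 3.65%.
After the first change, employed and labor force both rise by 37.01; unemployed unchanged → E = 908.58, U = 33.02, labor force = 941.60 thousand.
After the second change, unemployed and labor force both rise by 45.76 → E = 908.58, U = 78.78, labor force = 987.36 thousand.
New unemployment rate = 78.78 / 987.36 = 7.98%.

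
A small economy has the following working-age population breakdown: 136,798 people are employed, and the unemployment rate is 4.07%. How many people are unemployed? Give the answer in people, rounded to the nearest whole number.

Let U be the number unemployed. The labor force is E + U, and U/(E+U) = 0.0407.
So U = 0.0407 × 136,798 / (1 − 0.0407) = 5567.68 / 0.9593 ≈ 5,804.

About 5,804 are unemployed.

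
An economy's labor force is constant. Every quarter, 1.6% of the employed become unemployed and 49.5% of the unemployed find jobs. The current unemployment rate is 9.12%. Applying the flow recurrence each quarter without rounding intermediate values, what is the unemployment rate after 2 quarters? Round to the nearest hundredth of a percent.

Unemployment rate after two quarters ≈ 4.56%.

With a fixed labor force, u_{t+1} = u_t + s·(1−u_t) − f·u_t = u_t·(1−s−f) + s.
Here 1−s−f = 0.489 and s = 0.016.
u_1 = 0.091200 × 0.489 + 0.016 = 0.060597.
u_2 = 0.060597 × 0.489 + 0.016 = 0.045632.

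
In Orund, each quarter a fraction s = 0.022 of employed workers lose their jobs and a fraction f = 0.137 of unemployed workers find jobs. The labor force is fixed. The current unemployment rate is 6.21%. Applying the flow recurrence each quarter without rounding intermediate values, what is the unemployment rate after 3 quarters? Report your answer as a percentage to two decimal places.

With a fixed labor force, u_{t+1} = u_t + s·(1−u_t) − f·u_t = u_t·(1−s−f) + s.
Here 1−s−f = 0.841 and s = 0.022.
u_1 = 0.062100 × 0.841 + 0.022 = 0.074226.
u_2 = 0.074226 × 0.841 + 0.022 = 0.084424.
u_3 = 0.084424 × 0.841 + 0.022 = 0.093001.

Unemployment rate after three quarters ≈ 9.30%.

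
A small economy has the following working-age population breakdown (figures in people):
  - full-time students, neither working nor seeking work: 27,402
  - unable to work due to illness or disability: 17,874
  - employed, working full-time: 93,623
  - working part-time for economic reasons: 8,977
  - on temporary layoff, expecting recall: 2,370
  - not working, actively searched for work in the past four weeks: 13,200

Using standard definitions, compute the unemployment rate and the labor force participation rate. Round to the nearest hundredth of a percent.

Unemployment rate ≈ 13.18%; labor force participation rate ≈ 72.30%.

Employed = 93,623 + 8,977 = 102,600 (anyone who worked, including part-time for economic reasons, counts as employed).
Unemployed = 2,370 + 13,200 = 15,570 (jobless and actively searching, or on temporary layoff).
Labor force = 102,600 + 15,570 = 118,170.
Not in labor force = 27,402 + 17,874 = 45,276 (those not working and not actively searching are outside the labor force).
Civilian working-age population = 118,170 + 45,276 = 163,446.
Unemployment rate = 15,570 / 118,170 = 13.18%.
Labor force participation rate = 118,170 / 163,446 = 72.30%.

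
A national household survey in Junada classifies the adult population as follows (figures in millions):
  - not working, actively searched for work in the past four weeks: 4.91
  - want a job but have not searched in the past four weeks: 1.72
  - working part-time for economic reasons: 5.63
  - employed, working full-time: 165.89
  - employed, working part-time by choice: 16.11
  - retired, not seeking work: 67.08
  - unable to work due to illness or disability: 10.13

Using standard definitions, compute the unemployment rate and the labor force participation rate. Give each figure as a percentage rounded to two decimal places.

Unemployment rate ≈ 2.55%; labor force participation rate ≈ 70.92%.

Employed = 5.63 + 165.89 + 16.11 = 187.63 million (anyone who worked, including part-time for economic reasons, counts as employed).
Unemployed = 4.91 million.
Labor force = 187.63 + 4.91 = 192.54 million.
Not in labor force = 1.72 + 67.08 + 10.13 = 78.93 million (those not working and not actively searching are outside the labor force — including those who want a job but have given up searching).
Civilian working-age population = 192.54 + 78.93 = 271.47 million.
Unemployment rate = 4.91 / 192.54 = 2.55%.
Labor force participation rate = 192.54 / 271.47 = 70.92%.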